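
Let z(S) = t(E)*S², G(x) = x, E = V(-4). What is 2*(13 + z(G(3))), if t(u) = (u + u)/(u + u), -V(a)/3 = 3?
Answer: 44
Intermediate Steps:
V(a) = -9 (V(a) = -3*3 = -9)
E = -9
t(u) = 1 (t(u) = (2*u)/((2*u)) = (2*u)*(1/(2*u)) = 1)
z(S) = S² (z(S) = 1*S² = S²)
2*(13 + z(G(3))) = 2*(13 + 3²) = 2*(13 + 9) = 2*22 = 44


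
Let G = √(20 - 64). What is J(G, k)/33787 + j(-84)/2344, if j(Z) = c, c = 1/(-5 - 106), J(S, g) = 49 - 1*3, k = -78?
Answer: 518899/382210296 ≈ 0.0013576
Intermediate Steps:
G = 2*I*√11 (G = √(-44) = 2*I*√11 ≈ 6.6332*I)
J(S, g) = 46 (J(S, g) = 49 - 3 = 46)
c = -1/111 (c = 1/(-111) = -1/111 ≈ -0.0090090)
j(Z) = -1/111
J(G, k)/33787 + j(-84)/2344 = 46/33787 - 1/111/2344 = 46*(1/33787) - 1/111*1/2344 = 2/1469 - 1/260184 = 518899/382210296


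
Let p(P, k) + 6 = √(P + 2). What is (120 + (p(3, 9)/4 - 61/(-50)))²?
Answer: 143331909/10000 + 2993*√5/50 ≈ 14467.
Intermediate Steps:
p(P, k) = -6 + √(2 + P) (p(P, k) = -6 + √(P + 2) = -6 + √(2 + P))
(120 + (p(3, 9)/4 - 61/(-50)))² = (120 + ((-6 + √(2 + 3))/4 - 61/(-50)))² = (120 + ((-6 + √5)*(¼) - 61*(-1/50)))² = (120 + ((-3/2 + √5/4) + 61/50))² = (120 + (-7/25 + √5/4))² = (2993/25 + √5/4)²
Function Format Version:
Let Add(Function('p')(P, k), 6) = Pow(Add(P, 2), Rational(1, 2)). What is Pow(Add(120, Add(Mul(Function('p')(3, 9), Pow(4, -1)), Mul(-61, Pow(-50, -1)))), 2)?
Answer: Add(Rational(143331909, 10000), Mul(Rational(2993, 50), Pow(5, Rational(1, 2)))) ≈ 14467.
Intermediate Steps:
Function('p')(P, k) = Add(-6, Pow(Add(2, P), Rational(1, 2))) (Function('p')(P, k) = Add(-6, Pow(Add(P, 2), Rational(1, 2))) = Add(-6, Pow(Add(2, P), Rational(1, 2))))
Pow(Add(120, Add(Mul(Function('p')(3, 9), Pow(4, -1)), Mul(-61, Pow(-50, -1)))), 2) = Pow(Add(120, Add(Mul(Add(-6, Pow(Add(2, 3), Rational(1, 2))), Pow(4, -1)), Mul(-61, Pow(-50, -1)))), 2) = Pow(Add(120, Add(Mul(Add(-6, Pow(5, Rational(1, 2))), Rational(1, 4)), Mul(-61, Rational(-1, 50)))), 2) = Pow(Add(120, Add(Add(Rational(-3, 2), Mul(Rational(1, 4), Pow(5, Rational(1, 2)))), Rational(61, 50))), 2) = Pow(Add(120, Add(Rational(-7, 25), Mul(Rational(1, 4), Pow(5, Rational(1, 2))))), 2) = Pow(Add(Rational(2993, 25), Mul(Rational(1, 4), Pow(5, Rational(1, 2)))), 2)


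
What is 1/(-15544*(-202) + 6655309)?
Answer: 1/9795197 ≈ 1.0209e-7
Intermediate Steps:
1/(-15544*(-202) + 6655309) = 1/(3139888 + 6655309) = 1/9795197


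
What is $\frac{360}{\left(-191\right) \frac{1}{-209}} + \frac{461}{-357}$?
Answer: $\frac{26772629}{68187} \approx 392.64$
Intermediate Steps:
$\frac{360}{\left(-191\right) \frac{1}{-209}} + \frac{461}{-357} = \frac{360}{\left(-191\right) \left(- \frac{1}{209}\right)} + 461 \left(- \frac{1}{357}\right) = \frac{360}{\frac{191}{209}} - \frac{461}{357} = 360 \cdot \frac{209}{191} - \frac{461}{357} = \frac{75240}{191} - \frac{461}{357} = \frac{26772629}{68187}$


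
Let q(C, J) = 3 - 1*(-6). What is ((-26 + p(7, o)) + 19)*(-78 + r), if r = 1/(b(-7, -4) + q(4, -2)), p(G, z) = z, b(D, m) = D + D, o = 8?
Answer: -391/5 ≈ -78.200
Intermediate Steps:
q(C, J) = 9 (q(C, J) = 3 + 6 = 9)
b(D, m) = 2*D
r = -⅕ (r = 1/(2*(-7) + 9) = 1/(-14 + 9) = 1/(-5) = -⅕ ≈ -0.20000)
((-26 + p(7, o)) + 19)*(-78 + r) = ((-26 + 8) + 19)*(-78 - ⅕) = (-18 + 19)*(-391/5) = 1*(-391/5) = -391/5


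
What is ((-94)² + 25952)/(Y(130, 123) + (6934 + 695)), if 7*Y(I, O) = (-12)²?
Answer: 6244/1373 ≈ 4.5477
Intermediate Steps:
Y(I, O) = 144/7 (Y(I, O) = (⅐)*(-12)² = (⅐)*144 = 144/7)
((-94)² + 25952)/(Y(130, 123) + (6934 + 695)) = ((-94)² + 25952)/(144/7 + (6934 + 695)) = (8836 + 25952)/(144/7 + 7629) = 34788/(53547/7) = 34788*(7/53547) = 6244/1373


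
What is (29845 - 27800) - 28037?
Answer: -25992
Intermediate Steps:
(29845 - 27800) - 28037 = 2045 - 28037 = -25992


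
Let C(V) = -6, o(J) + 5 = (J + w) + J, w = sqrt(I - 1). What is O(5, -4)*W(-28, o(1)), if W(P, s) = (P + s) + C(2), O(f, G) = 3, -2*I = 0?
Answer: -111 + 3*I ≈ -111.0 + 3.0*I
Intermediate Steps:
I = 0 (I = -1/2*0 = 0)
w = I (w = sqrt(0 - 1) = sqrt(-1) = I ≈ 1.0*I)
o(J) = -5 + I + 2*J (o(J) = -5 + ((J + I) + J) = -5 + ((I + J) + J) = -5 + (I + 2*J) = -5 + I + 2*J)
W(P, s) = -6 + P + s (W(P, s) = (P + s) - 6 = -6 + P + s)
O(5, -4)*W(-28, o(1)) = 3*(-6 - 28 + (-5 + I + 2*1)) = 3*(-6 - 28 + (-5 + I + 2)) = 3*(-6 - 28 + (-3 + I)) = 3*(-37 + I) = -111 + 3*I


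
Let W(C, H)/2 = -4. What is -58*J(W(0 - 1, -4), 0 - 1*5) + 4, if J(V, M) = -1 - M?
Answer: -228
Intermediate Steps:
W(C, H) = -8 (W(C, H) = 2*(-4) = -8)
-58*J(W(0 - 1, -4), 0 - 1*5) + 4 = -58*(-1 - (0 - 1*5)) + 4 = -58*(-1 - (0 - 5)) + 4 = -58*(-1 - 1*(-5)) + 4 = -58*(-1 + 5) + 4 = -58*4 + 4 = -232 + 4 = -228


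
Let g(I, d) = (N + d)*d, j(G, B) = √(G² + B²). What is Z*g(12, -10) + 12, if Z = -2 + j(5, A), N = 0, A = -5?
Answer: -188 + 500*√2 ≈ 519.11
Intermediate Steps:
j(G, B) = √(B² + G²)
Z = -2 + 5*√2 (Z = -2 + √((-5)² + 5²) = -2 + √(25 + 25) = -2 + √50 = -2 + 5*√2 ≈ 5.0711)
g(I, d) = d² (g(I, d) = (0 + d)*d = d*d = d²)
Z*g(12, -10) + 12 = (-2 + 5*√2)*(-10)² + 12 = (-2 + 5*√2)*100 + 12 = (-200 + 500*√2) + 12 = -188 + 500*√2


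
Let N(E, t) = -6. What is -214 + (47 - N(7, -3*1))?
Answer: -161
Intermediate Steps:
-214 + (47 - N(7, -3*1)) = -214 + (47 - 1*(-6)) = -214 + (47 + 6) = -214 + 53 = -161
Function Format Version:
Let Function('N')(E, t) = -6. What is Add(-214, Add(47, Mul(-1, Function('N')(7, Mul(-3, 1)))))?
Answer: -161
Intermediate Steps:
Add(-214, Add(47, Mul(-1, Function('N')(7, Mul(-3, 1))))) = Add(-214, Add(47, Mul(-1, -6))) = Add(-214, Add(47, 6)) = Add(-214, 53) = -161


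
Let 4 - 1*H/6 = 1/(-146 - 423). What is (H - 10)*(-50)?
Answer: -398600/569 ≈ -700.53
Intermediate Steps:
H = 13662/569 (H = 24 - 6/(-146 - 423) = 24 - 6/(-569) = 24 - 6*(-1/569) = 24 + 6/569 = 13662/569 ≈ 24.011)
(H - 10)*(-50) = (13662/569 - 10)*(-50) = (7972/569)*(-50) = -398600/569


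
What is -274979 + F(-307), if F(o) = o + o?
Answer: -275593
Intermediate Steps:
F(o) = 2*o
-274979 + F(-307) = -274979 + 2*(-307) = -274979 - 614 = -275593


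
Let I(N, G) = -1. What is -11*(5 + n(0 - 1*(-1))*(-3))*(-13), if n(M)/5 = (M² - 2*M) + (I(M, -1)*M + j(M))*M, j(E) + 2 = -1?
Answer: 11440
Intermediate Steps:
j(E) = -3 (j(E) = -2 - 1 = -3)
n(M) = -10*M + 5*M² + 5*M*(-3 - M) (n(M) = 5*((M² - 2*M) + (-M - 3)*M) = 5*((M² - 2*M) + (-3 - M)*M) = 5*((M² - 2*M) + M*(-3 - M)) = 5*(M² - 2*M + M*(-3 - M)) = -10*M + 5*M² + 5*M*(-3 - M))
-11*(5 + n(0 - 1*(-1))*(-3))*(-13) = -11*(5 - 25*(0 - 1*(-1))*(-3))*(-13) = -11*(5 - 25*(0 + 1)*(-3))*(-13) = -11*(5 - 25*1*(-3))*(-13) = -11*(5 - 25*(-3))*(-13) = -11*(5 + 75)*(-13) = -11*80*(-13) = -880*(-13) = 11440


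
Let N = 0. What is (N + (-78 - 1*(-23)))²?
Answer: 3025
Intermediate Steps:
(N + (-78 - 1*(-23)))² = (0 + (-78 - 1*(-23)))² = (0 + (-78 + 23))² = (0 - 55)² = (-55)² = 3025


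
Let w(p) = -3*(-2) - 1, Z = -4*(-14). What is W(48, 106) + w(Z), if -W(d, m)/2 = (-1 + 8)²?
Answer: -93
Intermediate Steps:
W(d, m) = -98 (W(d, m) = -2*(-1 + 8)² = -2*7² = -2*49 = -98)
Z = 56
w(p) = 5 (w(p) = 6 - 1 = 5)
W(48, 106) + w(Z) = -98 + 5 = -93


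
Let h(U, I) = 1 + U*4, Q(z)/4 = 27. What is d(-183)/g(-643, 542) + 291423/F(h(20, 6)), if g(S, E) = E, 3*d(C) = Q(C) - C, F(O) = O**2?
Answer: 52862561/1185354 ≈ 44.596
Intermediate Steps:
Q(z) = 108 (Q(z) = 4*27 = 108)
h(U, I) = 1 + 4*U
d(C) = 36 - C/3 (d(C) = (108 - C)/3 = 36 - C/3)
d(-183)/g(-643, 542) + 291423/F(h(20, 6)) = (36 - 1/3*(-183))/542 + 291423/((1 + 4*20)**2) = (36 + 61)*(1/542) + 291423/((1 + 80)**2) = 97*(1/542) + 291423/(81**2) = 97/542 + 291423/6561 = 97/542 + 291423*(1/6561) = 97/542 + 97141/2187 = 52862561/1185354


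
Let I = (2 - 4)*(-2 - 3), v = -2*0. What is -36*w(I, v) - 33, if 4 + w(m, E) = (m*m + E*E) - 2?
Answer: -3417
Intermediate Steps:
v = 0
I = 10 (I = -2*(-5) = 10)
w(m, E) = -6 + E² + m² (w(m, E) = -4 + ((m*m + E*E) - 2) = -4 + ((m² + E²) - 2) = -4 + ((E² + m²) - 2) = -4 + (-2 + E² + m²) = -6 + E² + m²)
-36*w(I, v) - 33 = -36*(-6 + 0² + 10²) - 33 = -36*(-6 + 0 + 100) - 33 = -36*94 - 33 = -3384 - 33 = -3417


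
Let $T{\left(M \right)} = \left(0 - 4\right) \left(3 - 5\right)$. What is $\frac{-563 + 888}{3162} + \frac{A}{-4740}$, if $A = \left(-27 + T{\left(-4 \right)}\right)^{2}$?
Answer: $\frac{66503}{2497980} \approx 0.026623$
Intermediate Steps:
$T{\left(M \right)} = 8$ ($T{\left(M \right)} = \left(-4\right) \left(-2\right) = 8$)
$A = 361$ ($A = \left(-27 + 8\right)^{2} = \left(-19\right)^{2} = 361$)
$\frac{-563 + 888}{3162} + \frac{A}{-4740} = \frac{-563 + 888}{3162} + \frac{361}{-4740} = 325 \cdot \frac{1}{3162} + 361 \left(- \frac{1}{4740}\right) = \frac{325}{3162} - \frac{361}{4740} = \frac{66503}{2497980}$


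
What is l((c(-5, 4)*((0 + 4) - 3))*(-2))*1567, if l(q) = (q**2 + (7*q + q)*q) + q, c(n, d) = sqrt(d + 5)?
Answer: 498306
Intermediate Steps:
c(n, d) = sqrt(5 + d)
l(q) = q + 9*q**2 (l(q) = (q**2 + (8*q)*q) + q = (q**2 + 8*q**2) + q = 9*q**2 + q = q + 9*q**2)
l((c(-5, 4)*((0 + 4) - 3))*(-2))*1567 = (((sqrt(5 + 4)*((0 + 4) - 3))*(-2))*(1 + 9*((sqrt(5 + 4)*((0 + 4) - 3))*(-2))))*1567 = (((sqrt(9)*(4 - 3))*(-2))*(1 + 9*((sqrt(9)*(4 - 3))*(-2))))*1567 = (((3*1)*(-2))*(1 + 9*((3*1)*(-2))))*1567 = ((3*(-2))*(1 + 9*(3*(-2))))*1567 = -6*(1 + 9*(-6))*1567 = -6*(1 - 54)*1567 = -6*(-53)*1567 = 318*1567 = 498306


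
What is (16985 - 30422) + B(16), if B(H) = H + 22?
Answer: -13399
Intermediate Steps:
B(H) = 22 + H
(16985 - 30422) + B(16) = (16985 - 30422) + (22 + 16) = -13437 + 38 = -13399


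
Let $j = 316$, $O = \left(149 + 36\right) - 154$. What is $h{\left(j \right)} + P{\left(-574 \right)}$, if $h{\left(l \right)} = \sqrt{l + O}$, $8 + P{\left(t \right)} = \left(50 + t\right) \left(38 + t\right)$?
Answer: $280856 + \sqrt{347} \approx 2.8087 \cdot 10^{5}$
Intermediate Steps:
$O = 31$ ($O = 185 - 154 = 31$)
$P{\left(t \right)} = -8 + \left(38 + t\right) \left(50 + t\right)$ ($P{\left(t \right)} = -8 + \left(50 + t\right) \left(38 + t\right) = -8 + \left(38 + t\right) \left(50 + t\right)$)
$h{\left(l \right)} = \sqrt{31 + l}$ ($h{\left(l \right)} = \sqrt{l + 31} = \sqrt{31 + l}$)
$h{\left(j \right)} + P{\left(-574 \right)} = \sqrt{31 + 316} + \left(1892 + \left(-574\right)^{2} + 88 \left(-574\right)\right) = \sqrt{347} + \left(1892 + 329476 - 50512\right) = \sqrt{347} + 280856 = 280856 + \sqrt{347}$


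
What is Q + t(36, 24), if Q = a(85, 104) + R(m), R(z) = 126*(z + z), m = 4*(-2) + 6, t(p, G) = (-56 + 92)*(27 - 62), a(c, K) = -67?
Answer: -1831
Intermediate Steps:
t(p, G) = -1260 (t(p, G) = 36*(-35) = -1260)
m = -2 (m = -8 + 6 = -2)
R(z) = 252*z (R(z) = 126*(2*z) = 252*z)
Q = -571 (Q = -67 + 252*(-2) = -67 - 504 = -571)
Q + t(36, 24) = -571 - 1260 = -1831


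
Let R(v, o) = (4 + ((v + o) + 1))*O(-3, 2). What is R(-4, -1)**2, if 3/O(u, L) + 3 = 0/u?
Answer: 0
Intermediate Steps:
O(u, L) = -1 (O(u, L) = 3/(-3 + 0/u) = 3/(-3 + 0) = 3/(-3) = 3*(-1/3) = -1)
R(v, o) = -5 - o - v (R(v, o) = (4 + ((v + o) + 1))*(-1) = (4 + ((o + v) + 1))*(-1) = (4 + (1 + o + v))*(-1) = (5 + o + v)*(-1) = -5 - o - v)
R(-4, -1)**2 = (-5 - 1*(-1) - 1*(-4))**2 = (-5 + 1 + 4)**2 = 0**2 = 0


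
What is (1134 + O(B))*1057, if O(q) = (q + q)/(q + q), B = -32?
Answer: 1199695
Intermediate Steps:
O(q) = 1 (O(q) = (2*q)/((2*q)) = (2*q)*(1/(2*q)) = 1)
(1134 + O(B))*1057 = (1134 + 1)*1057 = 1135*1057 = 1199695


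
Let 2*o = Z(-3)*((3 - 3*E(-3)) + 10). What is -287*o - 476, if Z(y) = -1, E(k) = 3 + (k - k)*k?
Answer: 98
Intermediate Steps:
E(k) = 3 (E(k) = 3 + 0*k = 3 + 0 = 3)
o = -2 (o = (-((3 - 3*3) + 10))/2 = (-((3 - 9) + 10))/2 = (-(-6 + 10))/2 = (-1*4)/2 = (1/2)*(-4) = -2)
-287*o - 476 = -287*(-2) - 476 = 574 - 476 = 98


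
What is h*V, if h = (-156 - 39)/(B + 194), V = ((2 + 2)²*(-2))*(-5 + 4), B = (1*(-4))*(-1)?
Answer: -1040/33 ≈ -31.515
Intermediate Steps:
B = 4 (B = -4*(-1) = 4)
V = 32 (V = (4²*(-2))*(-1) = (16*(-2))*(-1) = -32*(-1) = 32)
h = -65/66 (h = (-156 - 39)/(4 + 194) = -195/198 = -195*1/198 = -65/66 ≈ -0.98485)
h*V = -65/66*32 = -1040/33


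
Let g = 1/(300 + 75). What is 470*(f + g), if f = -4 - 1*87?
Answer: -3207656/75 ≈ -42769.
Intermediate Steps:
f = -91 (f = -4 - 87 = -91)
g = 1/375 ≈ 0.0026667
470*(f + g) = 470*(-91 + 1/375) = 470*(-34124/375) = -3207656/75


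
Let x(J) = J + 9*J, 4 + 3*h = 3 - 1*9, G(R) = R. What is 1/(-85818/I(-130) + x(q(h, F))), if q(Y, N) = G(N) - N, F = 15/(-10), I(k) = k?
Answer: 65/42909 ≈ 0.0015148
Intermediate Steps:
F = -3/2 (F = 15*(-1/10) = -3/2 ≈ -1.5000)
h = -10/3 (h = -4/3 + (3 - 1*9)/3 = -4/3 + (3 - 9)/3 = -4/3 + (1/3)*(-6) = -4/3 - 2 = -10/3 ≈ -3.3333)
q(Y, N) = 0 (q(Y, N) = N - N = 0)
x(J) = 10*J
1/(-85818/I(-130) + x(q(h, F))) = 1/(-85818/(-130) + 10*0) = 1/(-85818*(-1/130) + 0) = 1/(42909/65 + 0) = 1/(42909/65) = 65/42909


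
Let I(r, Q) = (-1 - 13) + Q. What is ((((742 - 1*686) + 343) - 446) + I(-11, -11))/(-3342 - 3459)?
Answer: 24/2267 ≈ 0.010587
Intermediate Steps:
I(r, Q) = -14 + Q
((((742 - 1*686) + 343) - 446) + I(-11, -11))/(-3342 - 3459) = ((((742 - 1*686) + 343) - 446) + (-14 - 11))/(-3342 - 3459) = ((((742 - 686) + 343) - 446) - 25)/(-6801) = (((56 + 343) - 446) - 25)*(-1/6801) = ((399 - 446) - 25)*(-1/6801) = (-47 - 25)*(-1/6801) = -72*(-1/6801) = 24/2267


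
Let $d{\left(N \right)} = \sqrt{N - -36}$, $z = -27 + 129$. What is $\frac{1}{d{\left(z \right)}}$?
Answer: $\frac{\sqrt{138}}{138} \approx 0.085126$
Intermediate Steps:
$z = 102$
$d{\left(N \right)} = \sqrt{36 + N}$ ($d{\left(N \right)} = \sqrt{N + 36} = \sqrt{36 + N}$)
$\frac{1}{d{\left(z \right)}} = \frac{1}{\sqrt{36 + 102}} = \frac{1}{\sqrt{138}} = \frac{\sqrt{138}}{138}$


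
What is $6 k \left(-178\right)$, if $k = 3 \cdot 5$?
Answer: $-16020$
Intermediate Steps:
$k = 15$
$6 k \left(-178\right) = 6 \cdot 15 \left(-178\right) = 90 \left(-178\right) = -16020$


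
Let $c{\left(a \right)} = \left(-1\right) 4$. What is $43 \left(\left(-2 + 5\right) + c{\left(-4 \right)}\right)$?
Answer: $-43$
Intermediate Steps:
$c{\left(a \right)} = -4$
$43 \left(\left(-2 + 5\right) + c{\left(-4 \right)}\right) = 43 \left(\left(-2 + 5\right) - 4\right) = 43 \left(3 - 4\right) = 43 \left(-1\right) = -43$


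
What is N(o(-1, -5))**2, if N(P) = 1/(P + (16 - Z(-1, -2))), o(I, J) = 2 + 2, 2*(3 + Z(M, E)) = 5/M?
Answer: 4/2601 ≈ 0.0015379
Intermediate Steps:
Z(M, E) = -3 + 5/(2*M) (Z(M, E) = -3 + (5/M)/2 = -3 + 5/(2*M))
o(I, J) = 4
N(P) = 1/(43/2 + P) (N(P) = 1/(P + (16 - (-3 + (5/2)/(-1)))) = 1/(P + (16 - (-3 + (5/2)*(-1)))) = 1/(P + (16 - (-3 - 5/2))) = 1/(P + (16 - 1*(-11/2))) = 1/(P + (16 + 11/2)) = 1/(P + 43/2) = 1/(43/2 + P))
N(o(-1, -5))**2 = (2/(43 + 2*4))**2 = (2/(43 + 8))**2 = (2/51)**2 = 4/2601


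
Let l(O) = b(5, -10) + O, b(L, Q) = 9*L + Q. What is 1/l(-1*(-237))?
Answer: 1/272 ≈ 0.0036765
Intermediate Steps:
b(L, Q) = Q + 9*L
l(O) = 35 + O (l(O) = (-10 + 9*5) + O = (-10 + 45) + O = 35 + O)
1/l(-1*(-237)) = 1/(35 - 1*(-237)) = 1/(35 + 237) = 1/272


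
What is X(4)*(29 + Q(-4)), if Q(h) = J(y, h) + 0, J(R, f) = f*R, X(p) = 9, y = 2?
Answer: 189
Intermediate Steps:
J(R, f) = R*f
Q(h) = 2*h (Q(h) = 2*h + 0 = 2*h)
X(4)*(29 + Q(-4)) = 9*(29 + 2*(-4)) = 9*(29 - 8) = 9*21 = 189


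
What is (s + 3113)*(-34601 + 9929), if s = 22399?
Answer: -629432064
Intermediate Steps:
(s + 3113)*(-34601 + 9929) = (22399 + 3113)*(-34601 + 9929) = 25512*(-24672) = -629432064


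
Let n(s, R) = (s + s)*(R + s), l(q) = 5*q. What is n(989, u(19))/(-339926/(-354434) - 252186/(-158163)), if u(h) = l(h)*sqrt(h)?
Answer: 18277281405796594/23857834777 + 1755653926744870*sqrt(19)/23857834777 ≈ 1.0869e+6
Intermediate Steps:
u(h) = 5*h**(3/2) (u(h) = (5*h)*sqrt(h) = 5*h**(3/2))
n(s, R) = 2*s*(R + s) (n(s, R) = (2*s)*(R + s) = 2*s*(R + s))
n(989, u(19))/(-339926/(-354434) - 252186/(-158163)) = (2*989*(5*19**(3/2) + 989))/(-339926/(-354434) - 252186/(-158163)) = (2*989*(5*(19*sqrt(19)) + 989))/(-339926*(-1/354434) - 252186*(-1/158163)) = (2*989*(95*sqrt(19) + 989))/(169963/177217 + 84062/52721) = (2*989*(989 + 95*sqrt(19)))/(23857834777/9343057457) = (1956242 + 187910*sqrt(19))*(9343057457/23857834777) = 18277281405796594/23857834777 + 1755653926744870*sqrt(19)/23857834777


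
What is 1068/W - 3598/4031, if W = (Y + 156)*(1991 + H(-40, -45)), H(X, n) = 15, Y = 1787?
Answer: -241714972/270887231 ≈ -0.89231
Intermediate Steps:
W = 3897658 (W = (1787 + 156)*(1991 + 15) = 1943*2006 = 3897658)
1068/W - 3598/4031 = 1068/3897658 - 3598/4031 = 1068*(1/3897658) - 3598*1/4031 = 534/1948829 - 3598/4031 = -241714972/270887231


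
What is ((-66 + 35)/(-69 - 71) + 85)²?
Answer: 142348761/19600 ≈ 7262.7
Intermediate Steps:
((-66 + 35)/(-69 - 71) + 85)² = (-31/(-140) + 85)² = (-31*(-1/140) + 85)² = (31/140 + 85)² = (11931/140)² = 142348761/19600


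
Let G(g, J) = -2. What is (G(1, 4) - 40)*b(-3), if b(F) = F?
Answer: 126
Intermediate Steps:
(G(1, 4) - 40)*b(-3) = (-2 - 40)*(-3) = -42*(-3) = 126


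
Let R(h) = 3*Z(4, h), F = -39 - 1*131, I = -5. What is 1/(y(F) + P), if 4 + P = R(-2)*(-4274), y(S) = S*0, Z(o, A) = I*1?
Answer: 1/64106 ≈ 1.5599e-5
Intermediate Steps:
F = -170 (F = -39 - 131 = -170)
Z(o, A) = -5 (Z(o, A) = -5*1 = -5)
R(h) = -15 (R(h) = 3*(-5) = -15)
y(S) = 0
P = 64106 (P = -4 - 15*(-4274) = -4 + 64110 = 64106)
1/(y(F) + P) = 1/(0 + 64106) = 1/64106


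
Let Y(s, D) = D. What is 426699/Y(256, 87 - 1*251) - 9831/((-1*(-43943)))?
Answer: -18752046441/7206652 ≈ -2602.0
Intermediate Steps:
426699/Y(256, 87 - 1*251) - 9831/((-1*(-43943))) = 426699/(87 - 1*251) - 9831/((-1*(-43943))) = 426699/(87 - 251) - 9831/43943 = 426699/(-164) - 9831*1/43943 = 426699*(-1/164) - 9831/43943 = -426699/164 - 9831/43943 = -18752046441/7206652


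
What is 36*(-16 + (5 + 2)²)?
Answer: 1188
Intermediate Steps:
36*(-16 + (5 + 2)²) = 36*(-16 + 7²) = 36*(-16 + 49) = 36*33 = 1188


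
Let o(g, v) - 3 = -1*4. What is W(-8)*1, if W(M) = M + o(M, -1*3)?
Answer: -9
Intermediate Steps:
o(g, v) = -1 (o(g, v) = 3 - 1*4 = 3 - 4 = -1)
W(M) = -1 + M (W(M) = M - 1 = -1 + M)
W(-8)*1 = (-1 - 8)*1 = -9*1 = -9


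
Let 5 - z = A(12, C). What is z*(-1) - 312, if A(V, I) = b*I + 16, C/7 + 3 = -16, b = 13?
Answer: -2030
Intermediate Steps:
C = -133 (C = -21 + 7*(-16) = -21 - 112 = -133)
A(V, I) = 16 + 13*I (A(V, I) = 13*I + 16 = 16 + 13*I)
z = 1718 (z = 5 - (16 + 13*(-133)) = 5 - (16 - 1729) = 5 - 1*(-1713) = 5 + 1713 = 1718)
z*(-1) - 312 = 1718*(-1) - 312 = -1718 - 312 = -2030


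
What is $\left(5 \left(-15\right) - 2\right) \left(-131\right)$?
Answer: $10087$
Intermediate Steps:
$\left(5 \left(-15\right) - 2\right) \left(-131\right) = \left(-75 - 2\right) \left(-131\right) = \left(-77\right) \left(-131\right) = 10087$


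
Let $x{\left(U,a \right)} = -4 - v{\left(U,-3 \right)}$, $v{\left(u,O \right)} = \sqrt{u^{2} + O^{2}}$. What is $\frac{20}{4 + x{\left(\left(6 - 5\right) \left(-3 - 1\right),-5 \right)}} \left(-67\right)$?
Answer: $268$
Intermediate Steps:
$v{\left(u,O \right)} = \sqrt{O^{2} + u^{2}}$
$x{\left(U,a \right)} = -4 - \sqrt{9 + U^{2}}$ ($x{\left(U,a \right)} = -4 - \sqrt{\left(-3\right)^{2} + U^{2}} = -4 - \sqrt{9 + U^{2}}$)
$\frac{20}{4 + x{\left(\left(6 - 5\right) \left(-3 - 1\right),-5 \right)}} \left(-67\right) = \frac{20}{4 - \left(4 + \sqrt{9 + \left(\left(6 - 5\right) \left(-3 - 1\right)\right)^{2}}\right)} \left(-67\right) = \frac{20}{4 - \left(4 + \sqrt{9 + \left(1 \left(-4\right)\right)^{2}}\right)} \left(-67\right) = \frac{20}{4 - \left(4 + \sqrt{9 + \left(-4\right)^{2}}\right)} \left(-67\right) = \frac{20}{4 - \left(4 + \sqrt{9 + 16}\right)} \left(-67\right) = \frac{20}{4 - \left(4 + \sqrt{25}\right)} \left(-67\right) = \frac{20}{4 - 9} \left(-67\right) = \frac{20}{-5} \left(-67\right) = 20 \left(- \frac{1}{5}\right) \left(-67\right) = \left(-4\right) \left(-67\right) = 268$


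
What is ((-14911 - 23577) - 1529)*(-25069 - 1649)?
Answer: 1069174206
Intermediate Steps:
((-14911 - 23577) - 1529)*(-25069 - 1649) = (-38488 - 1529)*(-26718) = -40017*(-26718) = 1069174206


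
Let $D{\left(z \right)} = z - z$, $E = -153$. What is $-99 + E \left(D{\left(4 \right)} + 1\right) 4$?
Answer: $-711$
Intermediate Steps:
$D{\left(z \right)} = 0$
$-99 + E \left(D{\left(4 \right)} + 1\right) 4 = -99 - 153 \left(0 + 1\right) 4 = -99 - 153 \cdot 1 \cdot 4 = -99 - 612 = -711$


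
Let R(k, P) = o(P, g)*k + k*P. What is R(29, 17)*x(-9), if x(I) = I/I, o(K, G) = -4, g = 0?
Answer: 377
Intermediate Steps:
x(I) = 1
R(k, P) = -4*k + P*k (R(k, P) = -4*k + k*P = -4*k + P*k)
R(29, 17)*x(-9) = (29*(-4 + 17))*1 = (29*13)*1 = 377*1 = 377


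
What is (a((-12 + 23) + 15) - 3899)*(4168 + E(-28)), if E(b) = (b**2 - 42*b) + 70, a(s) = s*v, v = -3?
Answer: -24649446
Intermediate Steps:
a(s) = -3*s (a(s) = s*(-3) = -3*s)
E(b) = 70 + b**2 - 42*b
(a((-12 + 23) + 15) - 3899)*(4168 + E(-28)) = (-3*((-12 + 23) + 15) - 3899)*(4168 + (70 + (-28)**2 - 42*(-28))) = (-3*(11 + 15) - 3899)*(4168 + (70 + 784 + 1176)) = (-3*26 - 3899)*(4168 + 2030) = (-78 - 3899)*6198 = -3977*6198 = -24649446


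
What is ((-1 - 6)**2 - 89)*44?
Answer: -1760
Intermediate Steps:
((-1 - 6)**2 - 89)*44 = ((-7)**2 - 89)*44 = (49 - 89)*44 = -40*44 = -1760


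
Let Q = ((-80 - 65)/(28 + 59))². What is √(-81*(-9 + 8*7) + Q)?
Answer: I*√34238/3 ≈ 61.678*I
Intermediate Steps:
Q = 25/9 (Q = (-145/87)² = (-145*1/87)² = (-5/3)² = 25/9 ≈ 2.7778)
√(-81*(-9 + 8*7) + Q) = √(-81*(-9 + 8*7) + 25/9) = √(-81*(-9 + 56) + 25/9) = √(-81*47 + 25/9) = √(-3807 + 25/9) = √(-34238/9) = I*√34238/3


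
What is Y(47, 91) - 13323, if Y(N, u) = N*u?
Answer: -9046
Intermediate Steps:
Y(47, 91) - 13323 = 47*91 - 13323 = 4277 - 13323 = -9046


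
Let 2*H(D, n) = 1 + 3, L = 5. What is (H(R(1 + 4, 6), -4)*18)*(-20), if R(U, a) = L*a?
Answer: -720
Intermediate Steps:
R(U, a) = 5*a
H(D, n) = 2 (H(D, n) = (1 + 3)/2 = (1/2)*4 = 2)
(H(R(1 + 4, 6), -4)*18)*(-20) = (2*18)*(-20) = 36*(-20) = -720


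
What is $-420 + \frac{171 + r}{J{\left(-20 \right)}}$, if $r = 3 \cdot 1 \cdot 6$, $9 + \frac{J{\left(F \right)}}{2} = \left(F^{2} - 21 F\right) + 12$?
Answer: $- \frac{691131}{1646} \approx -419.89$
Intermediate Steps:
$J{\left(F \right)} = 6 - 42 F + 2 F^{2}$ ($J{\left(F \right)} = -18 + 2 \left(\left(F^{2} - 21 F\right) + 12\right) = -18 + 2 \left(12 + F^{2} - 21 F\right) = -18 + \left(24 - 42 F + 2 F^{2}\right) = 6 - 42 F + 2 F^{2}$)
$r = 18$ ($r = 3 \cdot 6 = 18$)
$-420 + \frac{171 + r}{J{\left(-20 \right)}} = -420 + \frac{171 + 18}{6 - -840 + 2 \left(-20\right)^{2}} = -420 + \frac{189}{6 + 840 + 2 \cdot 400} = -420 + \frac{189}{6 + 840 + 800} = -420 + \frac{189}{1646} = - \frac{691131}{1646}$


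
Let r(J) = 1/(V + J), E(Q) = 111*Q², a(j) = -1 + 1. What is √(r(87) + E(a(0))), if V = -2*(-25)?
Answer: √137/137 ≈ 0.085436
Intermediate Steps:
V = 50
a(j) = 0
r(J) = 1/(50 + J)
√(r(87) + E(a(0))) = √(1/(50 + 87) + 111*0²) = √(1/137 + 111*0) = √(1/137 + 0) = √(1/137) = √137/137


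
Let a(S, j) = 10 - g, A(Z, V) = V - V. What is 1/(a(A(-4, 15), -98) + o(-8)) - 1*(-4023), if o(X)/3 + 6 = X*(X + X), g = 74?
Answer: 1214947/302 ≈ 4023.0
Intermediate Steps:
A(Z, V) = 0
o(X) = -18 + 6*X² (o(X) = -18 + 3*(X*(X + X)) = -18 + 3*(X*(2*X)) = -18 + 3*(2*X²) = -18 + 6*X²)
a(S, j) = -64 (a(S, j) = 10 - 1*74 = 10 - 74 = -64)
1/(a(A(-4, 15), -98) + o(-8)) - 1*(-4023) = 1/(-64 + (-18 + 6*(-8)²)) - 1*(-4023) = 1/(-64 + (-18 + 6*64)) + 4023 = 1/(-64 + (-18 + 384)) + 4023 = 1/(-64 + 366) + 4023 = 1/302 + 4023 = 1214947/302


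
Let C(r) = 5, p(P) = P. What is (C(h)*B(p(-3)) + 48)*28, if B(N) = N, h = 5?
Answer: 924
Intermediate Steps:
(C(h)*B(p(-3)) + 48)*28 = (5*(-3) + 48)*28 = (-15 + 48)*28 = 33*28 = 924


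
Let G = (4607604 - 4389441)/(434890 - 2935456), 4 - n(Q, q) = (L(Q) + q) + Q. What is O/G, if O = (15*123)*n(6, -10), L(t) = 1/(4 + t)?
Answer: -12148999911/72721 ≈ -1.6706e+5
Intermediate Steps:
n(Q, q) = 4 - Q - q - 1/(4 + Q) (n(Q, q) = 4 - ((1/(4 + Q) + q) + Q) = 4 - ((q + 1/(4 + Q)) + Q) = 4 - (Q + q + 1/(4 + Q)) = 4 + (-Q - q - 1/(4 + Q)) = 4 - Q - q - 1/(4 + Q))
G = -72721/833522 (G = 218163/(-2500566) = 218163*(-1/2500566) = -72721/833522 ≈ -0.087245)
O = 29151/2 (O = (15*123)*((-1 + (4 + 6)*(4 - 1*6 - 1*(-10)))/(4 + 6)) = 1845*((-1 + 10*(4 - 6 + 10))/10) = 1845*((-1 + 10*8)/10) = 1845*((-1 + 80)/10) = 1845*((1/10)*79) = 1845*(79/10) = 29151/2 ≈ 14576.)
O/G = 29151/(2*(-72721/833522)) = (29151/2)*(-833522/72721) = -12148999911/72721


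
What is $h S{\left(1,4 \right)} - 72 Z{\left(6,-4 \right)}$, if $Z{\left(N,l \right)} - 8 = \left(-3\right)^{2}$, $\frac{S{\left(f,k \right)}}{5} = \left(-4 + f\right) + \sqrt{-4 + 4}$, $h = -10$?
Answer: $-1074$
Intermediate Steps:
$S{\left(f,k \right)} = -20 + 5 f$ ($S{\left(f,k \right)} = 5 \left(\left(-4 + f\right) + \sqrt{-4 + 4}\right) = 5 \left(\left(-4 + f\right) + \sqrt{0}\right) = 5 \left(\left(-4 + f\right) + 0\right) = 5 \left(-4 + f\right) = -20 + 5 f$)
$Z{\left(N,l \right)} = 17$ ($Z{\left(N,l \right)} = 8 + \left(-3\right)^{2} = 8 + 9 = 17$)
$h S{\left(1,4 \right)} - 72 Z{\left(6,-4 \right)} = - 10 \left(-20 + 5 \cdot 1\right) - 1224 = - 10 \left(-20 + 5\right) - 1224 = \left(-10\right) \left(-15\right) - 1224 = 150 - 1224 = -1074$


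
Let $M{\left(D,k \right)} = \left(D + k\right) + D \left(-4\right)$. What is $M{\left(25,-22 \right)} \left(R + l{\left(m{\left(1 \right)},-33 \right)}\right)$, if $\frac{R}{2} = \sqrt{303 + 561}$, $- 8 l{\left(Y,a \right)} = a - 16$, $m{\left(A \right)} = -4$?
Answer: $- \frac{4753}{8} - 2328 \sqrt{6} \approx -6296.5$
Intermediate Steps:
$M{\left(D,k \right)} = k - 3 D$ ($M{\left(D,k \right)} = \left(D + k\right) - 4 D = k - 3 D$)
$l{\left(Y,a \right)} = 2 - \frac{a}{8}$ ($l{\left(Y,a \right)} = - \frac{a - 16}{8} = - \frac{-16 + a}{8} = 2 - \frac{a}{8}$)
$R = 24 \sqrt{6}$ ($R = 2 \sqrt{303 + 561} = 2 \sqrt{864} = 2 \cdot 12 \sqrt{6} = 24 \sqrt{6} \approx 58.788$)
$M{\left(25,-22 \right)} \left(R + l{\left(m{\left(1 \right)},-33 \right)}\right) = \left(-22 - 75\right) \left(24 \sqrt{6} + \left(2 - - \frac{33}{8}\right)\right) = \left(-22 - 75\right) \left(24 \sqrt{6} + \left(2 + \frac{33}{8}\right)\right) = - 97 \left(24 \sqrt{6} + \frac{49}{8}\right) = - 97 \left(\frac{49}{8} + 24 \sqrt{6}\right) = - \frac{4753}{8} - 2328 \sqrt{6}$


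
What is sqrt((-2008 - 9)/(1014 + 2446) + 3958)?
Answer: 3*sqrt(1316017055)/1730 ≈ 62.908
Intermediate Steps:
sqrt((-2008 - 9)/(1014 + 2446) + 3958) = sqrt(-2017/3460 + 3958) = sqrt(13692663/3460) = 3*sqrt(1316017055)/1730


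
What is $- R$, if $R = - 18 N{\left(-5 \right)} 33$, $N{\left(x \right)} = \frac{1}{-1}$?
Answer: $-594$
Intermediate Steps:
$N{\left(x \right)} = -1$
$R = 594$ ($R = \left(-18\right) \left(-1\right) 33 = 18 \cdot 33 = 594$)
$- R = \left(-1\right) 594 = -594$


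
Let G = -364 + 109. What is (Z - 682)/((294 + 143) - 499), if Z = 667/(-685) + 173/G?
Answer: 11941694/1082985 ≈ 11.027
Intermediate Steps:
G = -255
Z = -57718/34935 (Z = 667/(-685) + 173/(-255) = 667*(-1/685) + 173*(-1/255) = -667/685 - 173/255 = -57718/34935 ≈ -1.6522)
(Z - 682)/((294 + 143) - 499) = (-57718/34935 - 682)/((294 + 143) - 499) = -23883388/34935/(437 - 499) = -23883388/34935/(-62) = -1/62*(-23883388/34935) = 11941694/1082985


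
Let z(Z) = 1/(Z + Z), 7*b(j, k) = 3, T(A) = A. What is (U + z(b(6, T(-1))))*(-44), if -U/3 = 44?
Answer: 17270/3 ≈ 5756.7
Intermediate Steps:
b(j, k) = 3/7 (b(j, k) = (⅐)*3 = 3/7)
U = -132 (U = -3*44 = -132)
z(Z) = 1/(2*Z)
(U + z(b(6, T(-1))))*(-44) = (-132 + 1/(2*(3/7)))*(-44) = (-132 + (½)*(7/3))*(-44) = (-132 + 7/6)*(-44) = -785/6*(-44) = 17270/3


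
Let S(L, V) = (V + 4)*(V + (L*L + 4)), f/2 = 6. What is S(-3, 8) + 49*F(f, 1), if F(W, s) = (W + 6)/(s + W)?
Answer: 4158/13 ≈ 319.85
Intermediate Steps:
f = 12 (f = 2*6 = 12)
S(L, V) = (4 + V)*(4 + V + L²) (S(L, V) = (4 + V)*(V + (L² + 4)) = (4 + V)*(V + (4 + L²)) = (4 + V)*(4 + V + L²))
F(W, s) = (6 + W)/(W + s)
S(-3, 8) + 49*F(f, 1) = (16 + 8² + 4*(-3)² + 8*8 + 8*(-3)²) + 49*((6 + 12)/(12 + 1)) = (16 + 64 + 4*9 + 64 + 8*9) + 49*(18/13) = (16 + 64 + 36 + 64 + 72) + 49*((1/13)*18) = 252 + 49*(18/13) = 252 + 882/13 = 4158/13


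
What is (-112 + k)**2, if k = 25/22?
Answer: 5948721/484 ≈ 12291.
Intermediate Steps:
k = 25/22 (k = 25*(1/22) = 25/22 ≈ 1.1364)
(-112 + k)**2 = (-112 + 25/22)**2 = (-2439/22)**2 = 5948721/484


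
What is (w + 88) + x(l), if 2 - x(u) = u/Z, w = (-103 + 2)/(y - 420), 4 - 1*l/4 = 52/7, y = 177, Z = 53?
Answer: 8174569/90153 ≈ 90.674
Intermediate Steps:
l = -96/7 (l = 16 - 208/7 = -96/7 ≈ -13.714)
w = 101/243 (w = (-103 + 2)/(177 - 420) = -101/(-243) = -101*(-1/243) = 101/243 ≈ 0.41564)
x(u) = 2 - u/53
(w + 88) + x(l) = (101/243 + 88) + (2 - 1/53*(-96/7)) = 21485/243 + (2 + 96/371) = 21485/243 + 838/371 = 8174569/90153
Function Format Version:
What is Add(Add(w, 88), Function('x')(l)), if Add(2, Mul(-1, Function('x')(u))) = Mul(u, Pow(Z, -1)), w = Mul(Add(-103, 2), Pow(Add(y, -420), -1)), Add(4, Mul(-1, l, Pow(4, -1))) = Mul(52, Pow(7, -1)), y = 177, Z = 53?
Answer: Rational(8174569, 90153) ≈ 90.674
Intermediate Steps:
l = Rational(-96, 7) (l = Add(16, Mul(-4, Mul(52, Pow(7, -1)))) = Add(16, Mul(-4, Mul(52, Rational(1, 7)))) = Add(16, Mul(-4, Rational(52, 7))) = Add(16, Rational(-208, 7)) = Rational(-96, 7) ≈ -13.714)
w = Rational(101, 243) (w = Mul(Add(-103, 2), Pow(Add(177, -420), -1)) = Mul(-101, Pow(-243, -1)) = Mul(-101, Rational(-1, 243)) = Rational(101, 243) ≈ 0.41564)
Function('x')(u) = Add(2, Mul(Rational(-1, 53), u)) (Function('x')(u) = Add(2, Mul(-1, Mul(u, Pow(53, -1)))) = Add(2, Mul(-1, Mul(u, Rational(1, 53)))) = Add(2, Mul(-1, Mul(Rational(1, 53), u))) = Add(2, Mul(Rational(-1, 53), u)))
Add(Add(w, 88), Function('x')(l)) = Add(Add(Rational(101, 243), 88), Add(2, Mul(Rational(-1, 53), Rational(-96, 7)))) = Add(Rational(21485, 243), Add(2, Rational(96, 371))) = Add(Rational(21485, 243), Rational(838, 371)) = Rational(8174569, 90153)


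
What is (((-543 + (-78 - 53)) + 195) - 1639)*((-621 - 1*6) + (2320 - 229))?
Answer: -3100752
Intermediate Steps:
(((-543 + (-78 - 53)) + 195) - 1639)*((-621 - 1*6) + (2320 - 229)) = (((-543 - 131) + 195) - 1639)*((-621 - 6) + 2091) = ((-674 + 195) - 1639)*(-627 + 2091) = (-479 - 1639)*1464 = -2118*1464 = -3100752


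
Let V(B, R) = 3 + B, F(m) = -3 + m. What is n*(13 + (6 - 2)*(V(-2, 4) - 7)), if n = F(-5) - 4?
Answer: 132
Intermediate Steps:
n = -12 (n = (-3 - 5) - 4 = -8 - 4 = -12)
n*(13 + (6 - 2)*(V(-2, 4) - 7)) = -12*(13 + (6 - 2)*((3 - 2) - 7)) = -12*(13 + 4*(1 - 7)) = -12*(13 + 4*(-6)) = -12*(13 - 24) = -12*(-11) = 132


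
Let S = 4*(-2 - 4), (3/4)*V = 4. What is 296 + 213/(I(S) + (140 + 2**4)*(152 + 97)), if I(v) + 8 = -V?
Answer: 34482271/116492 ≈ 296.01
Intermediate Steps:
V = 16/3 (V = (4/3)*4 = 16/3 ≈ 5.3333)
S = -24 (S = 4*(-6) = -24)
I(v) = -40/3 (I(v) = -8 - 1*16/3 = -8 - 16/3 = -40/3)
296 + 213/(I(S) + (140 + 2**4)*(152 + 97)) = 296 + 213/(-40/3 + (140 + 2**4)*(152 + 97)) = 296 + 213/(-40/3 + (140 + 16)*249) = 296 + 213/(-40/3 + 156*249) = 296 + 213/(-40/3 + 38844) = 296 + 213/(116492/3) = 296 + (3/116492)*213 = 296 + 639/116492 = 34482271/116492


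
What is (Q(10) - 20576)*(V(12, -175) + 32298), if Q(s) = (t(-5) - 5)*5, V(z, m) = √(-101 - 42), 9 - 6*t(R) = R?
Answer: -664994288 - 61768*I*√143/3 ≈ -6.6499e+8 - 2.4621e+5*I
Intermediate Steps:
t(R) = 3/2 - R/6
V(z, m) = I*√143 (V(z, m) = √(-143) = I*√143)
Q(s) = -40/3 (Q(s) = ((3/2 - ⅙*(-5)) - 5)*5 = ((3/2 + ⅚) - 5)*5 = (7/3 - 5)*5 = -8/3*5 = -40/3)
(Q(10) - 20576)*(V(12, -175) + 32298) = (-40/3 - 20576)*(I*√143 + 32298) = -61768*(32298 + I*√143)/3 = -664994288 - 61768*I*√143/3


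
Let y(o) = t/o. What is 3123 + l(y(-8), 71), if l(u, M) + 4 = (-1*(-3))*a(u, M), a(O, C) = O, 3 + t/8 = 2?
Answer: 3122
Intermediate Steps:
t = -8 (t = -24 + 8*2 = -24 + 16 = -8)
y(o) = -8/o
l(u, M) = -4 + 3*u (l(u, M) = -4 + (-1*(-3))*u = -4 + 3*u)
3123 + l(y(-8), 71) = 3123 + (-4 + 3*(-8/(-8))) = 3123 + (-4 + 3*(-8*(-⅛))) = 3123 + (-4 + 3*1) = 3123 + (-4 + 3) = 3123 - 1 = 3122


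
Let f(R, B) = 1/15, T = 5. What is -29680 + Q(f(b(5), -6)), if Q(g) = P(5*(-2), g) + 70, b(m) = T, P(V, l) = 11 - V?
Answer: -29589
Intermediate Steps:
b(m) = 5
f(R, B) = 1/15
Q(g) = 91 (Q(g) = (11 - 5*(-2)) + 70 = (11 - 1*(-10)) + 70 = (11 + 10) + 70 = 21 + 70 = 91)
-29680 + Q(f(b(5), -6)) = -29680 + 91 = -29589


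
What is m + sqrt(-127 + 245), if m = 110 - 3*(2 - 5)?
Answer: 119 + sqrt(118) ≈ 129.86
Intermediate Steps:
m = 119 (m = 110 - 3*(-3) = 110 + 9 = 119)
m + sqrt(-127 + 245) = 119 + sqrt(-127 + 245) = 119 + sqrt(118)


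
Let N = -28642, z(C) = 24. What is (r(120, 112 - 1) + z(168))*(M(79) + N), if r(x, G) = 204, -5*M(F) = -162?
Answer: -32614944/5 ≈ -6.5230e+6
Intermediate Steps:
M(F) = 162/5 (M(F) = -⅕*(-162) = 162/5)
(r(120, 112 - 1) + z(168))*(M(79) + N) = (204 + 24)*(162/5 - 28642) = 228*(-143048/5) = -32614944/5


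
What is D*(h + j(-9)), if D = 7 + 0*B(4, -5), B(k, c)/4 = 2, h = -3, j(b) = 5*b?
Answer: -336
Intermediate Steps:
B(k, c) = 8 (B(k, c) = 4*2 = 8)
D = 7 (D = 7 + 0*8 = 7 + 0 = 7)
D*(h + j(-9)) = 7*(-3 + 5*(-9)) = 7*(-3 - 45) = 7*(-48) = -336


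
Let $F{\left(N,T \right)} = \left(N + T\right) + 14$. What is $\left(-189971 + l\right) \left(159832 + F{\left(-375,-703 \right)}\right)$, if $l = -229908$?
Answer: $-66663349072$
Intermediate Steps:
$F{\left(N,T \right)} = 14 + N + T$
$\left(-189971 + l\right) \left(159832 + F{\left(-375,-703 \right)}\right) = \left(-189971 - 229908\right) \left(159832 - 1064\right) = - 419879 \left(159832 - 1064\right) = \left(-419879\right) 158768 = -66663349072$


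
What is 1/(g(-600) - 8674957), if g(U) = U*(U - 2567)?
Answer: -1/6774757 ≈ -1.4761e-7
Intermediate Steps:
g(U) = U*(-2567 + U)
1/(g(-600) - 8674957) = 1/(-600*(-2567 - 600) - 8674957) = 1/(-600*(-3167) - 8674957) = 1/(1900200 - 8674957) = 1/(-6774757) = -1/6774757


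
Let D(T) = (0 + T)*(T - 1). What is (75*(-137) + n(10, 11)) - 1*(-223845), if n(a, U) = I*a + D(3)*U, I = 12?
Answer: 213756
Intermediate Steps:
D(T) = T*(-1 + T)
n(a, U) = 6*U + 12*a (n(a, U) = 12*a + (3*(-1 + 3))*U = 12*a + (3*2)*U = 12*a + 6*U = 6*U + 12*a)
(75*(-137) + n(10, 11)) - 1*(-223845) = (75*(-137) + (6*11 + 12*10)) - 1*(-223845) = (-10275 + (66 + 120)) + 223845 = (-10275 + 186) + 223845 = -10089 + 223845 = 213756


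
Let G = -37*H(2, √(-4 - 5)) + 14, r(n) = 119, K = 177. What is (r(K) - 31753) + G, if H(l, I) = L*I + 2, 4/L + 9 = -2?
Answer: -31694 + 444*I/11 ≈ -31694.0 + 40.364*I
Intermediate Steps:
L = -4/11 (L = 4/(-9 - 2) = 4/(-11) = 4*(-1/11) = -4/11 ≈ -0.36364)
H(l, I) = 2 - 4*I/11 (H(l, I) = -4*I/11 + 2 = 2 - 4*I/11)
G = -60 + 444*I/11 (G = -37*(2 - 4*√(-4 - 5)/11) + 14 = -37*(2 - 12*I/11) + 14 = (-74 + 444*I/11) + 14 = -60 + 444*I/11 ≈ -60.0 + 40.364*I)
(r(K) - 31753) + G = (119 - 31753) + (-60 + 444*I/11) = -31634 + (-60 + 444*I/11) = -31694 + 444*I/11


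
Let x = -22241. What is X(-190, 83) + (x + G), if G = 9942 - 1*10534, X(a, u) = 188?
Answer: -22645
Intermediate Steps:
G = -592 (G = 9942 - 10534 = -592)
X(-190, 83) + (x + G) = 188 + (-22241 - 592) = 188 - 22833 = -22645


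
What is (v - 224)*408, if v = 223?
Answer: -408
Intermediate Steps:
(v - 224)*408 = (223 - 224)*408 = -1*408 = -408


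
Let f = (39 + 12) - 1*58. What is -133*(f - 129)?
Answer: 18088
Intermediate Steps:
f = -7 (f = 51 - 58 = -7)
-133*(f - 129) = -133*(-7 - 129) = -133*(-136) = 18088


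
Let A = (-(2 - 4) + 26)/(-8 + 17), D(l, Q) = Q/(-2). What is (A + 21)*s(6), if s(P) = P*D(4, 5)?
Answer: -1085/3 ≈ -361.67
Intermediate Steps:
D(l, Q) = -Q/2 (D(l, Q) = Q*(-½) = -Q/2)
A = 28/9 (A = (-1*(-2) + 26)/9 = (2 + 26)*(⅑) = 28*(⅑) = 28/9 ≈ 3.1111)
s(P) = -5*P/2 (s(P) = P*(-½*5) = P*(-5/2) = -5*P/2)
(A + 21)*s(6) = (28/9 + 21)*(-5/2*6) = (217/9)*(-15) = -1085/3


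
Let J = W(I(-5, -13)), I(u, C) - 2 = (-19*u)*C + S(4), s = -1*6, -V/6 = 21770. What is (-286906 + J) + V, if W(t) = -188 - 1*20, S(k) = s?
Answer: -417734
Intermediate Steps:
V = -130620 (V = -6*21770 = -130620)
s = -6
S(k) = -6
I(u, C) = -4 - 19*C*u (I(u, C) = 2 + ((-19*u)*C - 6) = 2 + (-19*C*u - 6) = 2 + (-6 - 19*C*u) = -4 - 19*C*u)
W(t) = -208 (W(t) = -188 - 20 = -208)
J = -208
(-286906 + J) + V = (-286906 - 208) - 130620 = -287114 - 130620 = -417734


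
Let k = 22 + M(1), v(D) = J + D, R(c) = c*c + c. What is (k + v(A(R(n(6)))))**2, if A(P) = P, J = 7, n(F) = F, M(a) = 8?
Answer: 6241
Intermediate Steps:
R(c) = c + c**2 (R(c) = c**2 + c = c + c**2)
v(D) = 7 + D
k = 30 (k = 22 + 8 = 30)
(k + v(A(R(n(6)))))**2 = (30 + (7 + 6*(1 + 6)))**2 = (30 + (7 + 6*7))**2 = (30 + (7 + 42))**2 = (30 + 49)**2 = 79**2 = 6241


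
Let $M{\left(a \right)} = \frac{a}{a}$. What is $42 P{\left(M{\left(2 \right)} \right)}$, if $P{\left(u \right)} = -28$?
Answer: $-1176$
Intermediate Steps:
$M{\left(a \right)} = 1$
$42 P{\left(M{\left(2 \right)} \right)} = 42 \left(-28\right) = -1176$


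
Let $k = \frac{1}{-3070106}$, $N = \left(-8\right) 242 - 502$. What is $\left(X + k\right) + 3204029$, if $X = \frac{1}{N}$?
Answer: $\frac{5995473925718467}{1871229607} \approx 3.204 \cdot 10^{6}$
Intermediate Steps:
$N = -2438$ ($N = -1936 - 502 = -2438$)
$k = - \frac{1}{3070106} \approx -3.2572 \cdot 10^{-7}$
$X = - \frac{1}{2438}$ ($X = \frac{1}{-2438} = - \frac{1}{2438} \approx -0.00041017$)
$\left(X + k\right) + 3204029 = \left(- \frac{1}{2438} - \frac{1}{3070106}\right) + 3204029 = - \frac{768136}{1871229607} + 3204029 = \frac{5995473925718467}{1871229607}$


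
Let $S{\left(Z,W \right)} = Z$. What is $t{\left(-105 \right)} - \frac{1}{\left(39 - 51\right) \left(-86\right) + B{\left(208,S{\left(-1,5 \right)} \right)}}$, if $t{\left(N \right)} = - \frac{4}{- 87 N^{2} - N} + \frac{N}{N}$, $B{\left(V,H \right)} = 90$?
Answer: $\frac{179186993}{179346090} \approx 0.99911$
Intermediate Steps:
$t{\left(N \right)} = 1 - \frac{4}{- N - 87 N^{2}}$ ($t{\left(N \right)} = - \frac{4}{- N - 87 N^{2}} + 1 = 1 - \frac{4}{- N - 87 N^{2}}$)
$t{\left(-105 \right)} - \frac{1}{\left(39 - 51\right) \left(-86\right) + B{\left(208,S{\left(-1,5 \right)} \right)}} = \frac{4 - 105 + 87 \left(-105\right)^{2}}{\left(-105\right) \left(1 + 87 \left(-105\right)\right)} - \frac{1}{\left(39 - 51\right) \left(-86\right) + 90} = - \frac{4 - 105 + 87 \cdot 11025}{105 \left(1 - 9135\right)} - \frac{1}{\left(-12\right) \left(-86\right) + 90} = - \frac{4 - 105 + 959175}{105 \left(-9134\right)} - \frac{1}{1032 + 90} = \left(- \frac{1}{105}\right) \left(- \frac{1}{9134}\right) 959074 - \frac{1}{1122} = \frac{479537}{479535} - \frac{1}{1122} = \frac{179186993}{179346090}$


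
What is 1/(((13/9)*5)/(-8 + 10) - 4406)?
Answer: -18/79243 ≈ -0.00022715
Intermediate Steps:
1/(((13/9)*5)/(-8 + 10) - 4406) = 1/(((13*(⅑))*5)/2 - 4406) = 1/(((13/9)*5)*(½) - 4406) = 1/((65/9)*(½) - 4406) = 1/(65/18 - 4406) = 1/(-79243/18) = -18/79243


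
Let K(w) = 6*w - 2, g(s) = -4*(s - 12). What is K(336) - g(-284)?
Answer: 830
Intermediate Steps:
g(s) = 48 - 4*s (g(s) = -4*(-12 + s) = 48 - 4*s)
K(w) = -2 + 6*w
K(336) - g(-284) = (-2 + 6*336) - (48 - 4*(-284)) = (-2 + 2016) - (48 + 1136) = 2014 - 1*1184 = 2014 - 1184 = 830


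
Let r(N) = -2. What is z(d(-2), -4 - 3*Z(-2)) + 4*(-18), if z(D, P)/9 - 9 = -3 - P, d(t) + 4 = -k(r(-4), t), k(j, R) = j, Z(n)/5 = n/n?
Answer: 153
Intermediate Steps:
Z(n) = 5 (Z(n) = 5*(n/n) = 5*1 = 5)
d(t) = -2 (d(t) = -4 - 1*(-2) = -4 + 2 = -2)
z(D, P) = 54 - 9*P (z(D, P) = 81 + 9*(-3 - P) = 81 + (-27 - 9*P) = 54 - 9*P)
z(d(-2), -4 - 3*Z(-2)) + 4*(-18) = (54 - 9*(-4 - 3*5)) + 4*(-18) = (54 - 9*(-4 - 15)) - 72 = (54 - 9*(-19)) - 72 = (54 + 171) - 72 = 225 - 72 = 153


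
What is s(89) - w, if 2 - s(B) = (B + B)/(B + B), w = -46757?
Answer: 46758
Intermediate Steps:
s(B) = 1 (s(B) = 2 - (B + B)/(B + B) = 2 - 2*B/(2*B) = 2 - 2*B*1/(2*B) = 2 - 1*1 = 2 - 1 = 1)
s(89) - w = 1 - 1*(-46757) = 1 + 46757 = 46758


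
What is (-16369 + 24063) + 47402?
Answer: 55096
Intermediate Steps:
(-16369 + 24063) + 47402 = 7694 + 47402 = 55096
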